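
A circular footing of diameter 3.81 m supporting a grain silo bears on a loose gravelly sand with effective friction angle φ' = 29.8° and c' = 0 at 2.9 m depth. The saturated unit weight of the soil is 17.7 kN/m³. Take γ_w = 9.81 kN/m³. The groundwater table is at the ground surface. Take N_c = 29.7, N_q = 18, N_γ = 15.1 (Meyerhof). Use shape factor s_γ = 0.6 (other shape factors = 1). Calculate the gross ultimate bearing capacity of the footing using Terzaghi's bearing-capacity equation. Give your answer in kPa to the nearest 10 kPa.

q_ult ≈ 550 kPa

γ' = 17.7 − 9.81 = 7.89 kN/m³ (submerged throughout). q = 7.89 × 2.9 = 22.881 kPa; the same γ' applies in the ½γBN_γ term.
q·N_q = 22.881 × 18 = 411.86 kPa
0.5·γ·B·N_γ·s_γ = 0.5 × 7.89 × 3.81 × 15.1 × 0.6 = 136.18 kPa
q_ult = 411.86 + 136.18 = 548.03 kPa.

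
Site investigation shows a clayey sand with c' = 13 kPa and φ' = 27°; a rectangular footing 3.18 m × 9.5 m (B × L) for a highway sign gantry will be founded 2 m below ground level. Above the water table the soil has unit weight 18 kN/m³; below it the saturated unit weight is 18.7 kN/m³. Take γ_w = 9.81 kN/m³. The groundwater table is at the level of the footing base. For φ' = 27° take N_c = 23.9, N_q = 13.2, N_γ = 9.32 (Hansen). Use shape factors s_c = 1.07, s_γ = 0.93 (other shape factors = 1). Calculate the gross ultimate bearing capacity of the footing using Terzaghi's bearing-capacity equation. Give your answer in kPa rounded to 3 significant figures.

q = γ·D_f = 18 × 2 = 36 kPa.
For the ½γBN_γ term take γ' = 18.7 − 9.81 = 8.89 kN/m³ (soil below base is submerged).
c·N_c·s_c = 13 × 23.9 × 1.07 = 332.45 kPa
q·N_q = 36 × 13.2 = 475.2 kPa
0.5·γ·B·N_γ·s_γ = 0.5 × 8.89 × 3.18 × 9.32 × 0.93 = 122.52 kPa
q_ult = 332.45 + 475.2 + 122.52 = 930.17 kPa.

q_ult ≈ 930 kPa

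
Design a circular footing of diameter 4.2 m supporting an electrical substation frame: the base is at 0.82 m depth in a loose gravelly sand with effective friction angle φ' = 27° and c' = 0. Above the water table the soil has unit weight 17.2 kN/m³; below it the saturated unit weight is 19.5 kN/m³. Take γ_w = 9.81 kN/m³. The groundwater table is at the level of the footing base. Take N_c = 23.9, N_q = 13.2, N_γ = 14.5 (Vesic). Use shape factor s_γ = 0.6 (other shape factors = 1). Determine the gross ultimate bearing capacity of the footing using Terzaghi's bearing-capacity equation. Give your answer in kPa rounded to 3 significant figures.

q_ult ≈ 363 kPa

Overburden at base level: q = 17.2 × 0.82 = 14.104 kPa.
Below the base the soil is submerged, so the ½γBN_γ term uses γ' = 19.5 − 9.81 = 9.69 kN/m³.
Surcharge term q·N_q = 14.104 × 13.2 = 186.17 kPa; self-weight term 0.5·γ·B·N_γ·s_γ = 0.5 × 9.69 × 4.2 × 14.5 × 0.6 = 177.04 kPa.
q_ult = 186.17 + 177.04 = 363.21 kPa.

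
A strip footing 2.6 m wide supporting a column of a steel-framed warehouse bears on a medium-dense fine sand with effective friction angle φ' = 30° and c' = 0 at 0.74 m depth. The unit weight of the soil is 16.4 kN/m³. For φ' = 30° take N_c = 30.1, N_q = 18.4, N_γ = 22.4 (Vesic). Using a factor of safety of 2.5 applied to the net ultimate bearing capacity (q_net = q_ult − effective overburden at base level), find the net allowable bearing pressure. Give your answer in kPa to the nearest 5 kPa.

Effective surcharge at the founding depth q = γ·D_f = 16.4 × 0.74 = 12.136 kPa.
q_ult = q·N_q + 0.5·γ·B·N_γ
     = 12.136 × 18.4 + 0.5 × 16.4 × 2.6 × 22.4
     = 223.3 + 477.57 = 700.87 kPa.
Net ultimate: q_net = 700.87 − 12.136 = 688.73 kPa.
q_all(net) = 688.73 / 2.5 = 275.49 kPa.

q_all(net) ≈ 275 kPa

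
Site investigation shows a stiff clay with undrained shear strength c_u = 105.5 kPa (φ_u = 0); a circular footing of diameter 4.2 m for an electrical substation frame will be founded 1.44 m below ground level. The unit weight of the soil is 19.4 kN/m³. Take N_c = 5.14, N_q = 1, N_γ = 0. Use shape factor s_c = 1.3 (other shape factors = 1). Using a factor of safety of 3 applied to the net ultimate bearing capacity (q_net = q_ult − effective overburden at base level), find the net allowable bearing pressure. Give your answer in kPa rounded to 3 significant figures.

Effective surcharge at the founding depth q = γ·D_f = 19.4 × 1.44 = 27.936 kPa.
q_ult = c·N_c·s_c + q·N_q
     = 105.5 × 5.14 × 1.3 + 27.936 × 1
     = 704.95 + 27.936 = 732.89 kPa.
Net ultimate: q_net = 732.89 − 27.936 = 704.95 kPa.
q_all(net) = 704.95 / 3 = 234.98 kPa.

q_all(net) ≈ 235 kPa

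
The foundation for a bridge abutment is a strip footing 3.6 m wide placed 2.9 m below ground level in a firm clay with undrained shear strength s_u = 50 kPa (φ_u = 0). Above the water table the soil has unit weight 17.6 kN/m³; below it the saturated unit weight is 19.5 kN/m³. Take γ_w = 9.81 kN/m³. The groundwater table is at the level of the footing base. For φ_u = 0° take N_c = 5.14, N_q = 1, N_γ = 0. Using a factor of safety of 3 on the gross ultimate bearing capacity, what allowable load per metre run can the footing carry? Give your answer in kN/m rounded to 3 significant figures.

q = γ·D_f = 17.6 × 2.9 = 51.04 kPa.
c·N_c = 50 × 5.14 = 257 kPa
q·N_q = 51.04 × 1 = 51.04 kPa
q_ult = 257 + 51.04 = 308.04 kPa.
Gross allowable pressure q_all = 308.04 / 3 = 102.68 kPa.
Allowable wall load = q_all × B = 102.68 × 3.6 = 369.65 kN per metre run.

≈ 370 kN/m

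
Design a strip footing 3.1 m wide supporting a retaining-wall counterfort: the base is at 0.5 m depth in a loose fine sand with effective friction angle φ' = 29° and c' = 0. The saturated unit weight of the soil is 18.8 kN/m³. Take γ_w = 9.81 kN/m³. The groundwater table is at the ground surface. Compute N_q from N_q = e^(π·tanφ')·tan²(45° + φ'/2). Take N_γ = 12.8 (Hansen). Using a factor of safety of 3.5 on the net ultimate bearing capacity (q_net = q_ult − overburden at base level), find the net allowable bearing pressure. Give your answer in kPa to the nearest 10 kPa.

q_all(net) ≈ 70 kPa

N_q = e^(π·tan29°)·tan²(59.5°) = 16.44.
γ' = 18.8 − 9.81 = 8.99 kN/m³ (submerged throughout). q = 8.99 × 0.5 = 4.495 kPa; the same γ' applies in the ½γBN_γ term.
q·N_q = 4.495 × 16.443 = 73.913 kPa
0.5·γ·B·N_γ = 0.5 × 8.99 × 3.1 × 12.8 = 178.36 kPa
q_ult = 73.913 + 178.36 = 252.27 kPa.
q_net = 252.27 − 4.495 = 247.78 kPa.
q_all(net) = 247.78 / 3.5 = 70.794 kPa.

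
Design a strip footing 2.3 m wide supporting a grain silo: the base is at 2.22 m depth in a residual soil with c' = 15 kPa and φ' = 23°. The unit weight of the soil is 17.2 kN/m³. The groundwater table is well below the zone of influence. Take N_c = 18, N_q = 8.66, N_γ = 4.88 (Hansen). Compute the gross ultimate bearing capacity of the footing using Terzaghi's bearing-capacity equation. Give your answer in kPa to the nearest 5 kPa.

q_ult ≈ 695 kPa

Overburden at base level: q = 17.2 × 2.22 = 38.184 kPa.
Cohesion term c·N_c = 15 × 18 = 270 kPa; surcharge term q·N_q = 38.184 × 8.66 = 330.67 kPa; self-weight term 0.5·γ·B·N_γ = 0.5 × 17.2 × 2.3 × 4.88 = 96.526 kPa.
q_ult = 270 + 330.67 + 96.526 = 697.2 kPa.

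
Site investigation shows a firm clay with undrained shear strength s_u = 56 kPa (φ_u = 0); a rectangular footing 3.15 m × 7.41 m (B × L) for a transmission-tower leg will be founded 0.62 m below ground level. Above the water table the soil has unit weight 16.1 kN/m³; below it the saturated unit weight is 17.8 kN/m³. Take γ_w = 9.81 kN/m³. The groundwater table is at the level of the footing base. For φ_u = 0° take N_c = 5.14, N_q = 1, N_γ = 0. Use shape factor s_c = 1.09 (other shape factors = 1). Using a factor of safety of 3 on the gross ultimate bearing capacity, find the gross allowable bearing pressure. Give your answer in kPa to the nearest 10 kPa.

Overburden at base level: q = 16.1 × 0.62 = 9.982 kPa.
Cohesion term c·N_c·s_c = 56 × 5.14 × 1.09 = 313.75 kPa; surcharge term q·N_q = 9.982 × 1 = 9.982 kPa.
q_ult = 313.75 + 9.982 = 323.73 kPa.
q_all = 323.73 / 3 = 107.91 kPa.

q_all ≈ 110 kPa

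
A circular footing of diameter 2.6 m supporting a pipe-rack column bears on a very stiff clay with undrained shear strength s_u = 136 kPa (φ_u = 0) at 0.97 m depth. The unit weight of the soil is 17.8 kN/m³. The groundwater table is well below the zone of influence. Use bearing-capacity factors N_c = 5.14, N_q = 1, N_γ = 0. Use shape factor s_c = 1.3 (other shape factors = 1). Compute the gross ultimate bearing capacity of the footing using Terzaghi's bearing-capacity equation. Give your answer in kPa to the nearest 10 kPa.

Effective surcharge at the founding depth q = γ·D_f = 17.8 × 0.97 = 17.266 kPa.
q_ult = c·N_c·s_c + q·N_q
     = 136 × 5.14 × 1.3 + 17.266 × 1
     = 908.75 + 17.266 = 926.02 kPa.

q_ult ≈ 930 kPa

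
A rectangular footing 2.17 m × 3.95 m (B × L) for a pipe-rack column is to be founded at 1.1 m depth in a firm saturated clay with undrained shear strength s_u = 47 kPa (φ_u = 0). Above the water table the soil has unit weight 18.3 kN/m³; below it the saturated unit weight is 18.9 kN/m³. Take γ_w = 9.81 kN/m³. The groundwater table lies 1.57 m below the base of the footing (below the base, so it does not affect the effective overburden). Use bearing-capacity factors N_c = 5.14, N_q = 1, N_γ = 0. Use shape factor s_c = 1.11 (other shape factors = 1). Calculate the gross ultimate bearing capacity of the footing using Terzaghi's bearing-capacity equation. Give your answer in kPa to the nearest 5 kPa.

Effective surcharge at the founding depth q = γ·D_f = 18.3 × 1.1 = 20.13 kPa.
q_ult = c·N_c·s_c + q·N_q
     = 47 × 5.14 × 1.11 + 20.13 × 1
     = 268.15 + 20.13 = 288.28 kPa.

q_ult ≈ 290 kPa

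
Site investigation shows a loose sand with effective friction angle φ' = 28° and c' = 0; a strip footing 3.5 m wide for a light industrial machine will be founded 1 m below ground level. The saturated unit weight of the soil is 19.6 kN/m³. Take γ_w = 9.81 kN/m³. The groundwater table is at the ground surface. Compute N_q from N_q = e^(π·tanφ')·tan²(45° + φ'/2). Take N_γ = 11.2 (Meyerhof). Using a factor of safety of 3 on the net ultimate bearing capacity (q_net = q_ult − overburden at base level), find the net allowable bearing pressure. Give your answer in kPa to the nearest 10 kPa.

q_all(net) ≈ 110 kPa

N_q = e^(π·tan28°)·tan²(59°) = 14.72.
Water table at ground surface, so effective unit weight γ' = 19.6 − 9.81 = 9.79 kN/m³ is used throughout; overburden q = 9.79 × 1 = 9.79 kPa; the same γ' applies in the ½γBN_γ term.
Surcharge term q·N_q = 9.79 × 14.72 = 144.11 kPa; self-weight term 0.5·γ·B·N_γ = 0.5 × 9.79 × 3.5 × 11.2 = 191.88 kPa.
q_ult = 144.11 + 191.88 = 335.99 kPa.
q_net = 335.99 − 9.79 = 326.2 kPa.
q_all(net) = 326.2 / 3 = 108.73 kPa.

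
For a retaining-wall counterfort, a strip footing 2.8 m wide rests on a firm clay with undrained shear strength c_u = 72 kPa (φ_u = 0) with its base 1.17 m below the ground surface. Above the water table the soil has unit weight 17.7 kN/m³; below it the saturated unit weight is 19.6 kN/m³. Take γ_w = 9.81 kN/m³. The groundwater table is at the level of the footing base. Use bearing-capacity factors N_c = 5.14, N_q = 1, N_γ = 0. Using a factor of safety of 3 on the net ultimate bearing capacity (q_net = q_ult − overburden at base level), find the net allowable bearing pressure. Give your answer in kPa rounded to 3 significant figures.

q = γ·D_f = 17.7 × 1.17 = 20.709 kPa.
c·N_c = 72 × 5.14 = 370.08 kPa
q·N_q = 20.709 × 1 = 20.709 kPa
q_ult = 370.08 + 20.709 = 390.79 kPa.
q_net = 390.79 − 20.709 = 370.08 kPa.
q_all(net) = 370.08 / 3 = 123.36 kPa.

q_all(net) ≈ 123 kPa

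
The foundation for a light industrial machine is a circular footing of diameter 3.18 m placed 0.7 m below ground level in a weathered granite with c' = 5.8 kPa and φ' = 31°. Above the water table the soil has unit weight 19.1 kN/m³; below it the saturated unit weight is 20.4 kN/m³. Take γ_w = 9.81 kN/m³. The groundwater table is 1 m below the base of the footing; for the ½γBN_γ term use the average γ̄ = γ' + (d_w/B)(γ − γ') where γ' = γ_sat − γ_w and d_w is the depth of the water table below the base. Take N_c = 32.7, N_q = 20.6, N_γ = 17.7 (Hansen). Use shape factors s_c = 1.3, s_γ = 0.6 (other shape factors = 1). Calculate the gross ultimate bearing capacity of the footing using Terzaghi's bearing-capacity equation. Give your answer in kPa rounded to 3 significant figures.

Effective surcharge at the founding depth q = γ·D_f = 19.1 × 0.7 = 13.37 kPa.
With d_w = 1 m < B, γ̄ = 10.59 + (1/3.18) × (19.1 − 10.59) = 13.266 kN/m³.
q_ult = c·N_c·s_c + q·N_q + 0.5·γ·B·N_γ·s_γ
     = 5.8 × 32.7 × 1.3 + 13.37 × 20.6 + 0.5 × 13.266 × 3.18 × 17.7 × 0.6
     = 246.56 + 275.42 + 224.01 = 745.99 kPa.

q_ult ≈ 746 kPa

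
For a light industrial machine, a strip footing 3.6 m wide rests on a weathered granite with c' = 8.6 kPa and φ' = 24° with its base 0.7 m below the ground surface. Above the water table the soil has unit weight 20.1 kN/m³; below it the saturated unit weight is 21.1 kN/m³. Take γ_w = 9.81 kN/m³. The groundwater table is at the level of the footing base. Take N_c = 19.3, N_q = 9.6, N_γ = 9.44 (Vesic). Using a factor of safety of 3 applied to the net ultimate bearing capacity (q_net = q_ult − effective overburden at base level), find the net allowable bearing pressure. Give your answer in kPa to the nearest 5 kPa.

q_all(net) ≈ 160 kPa

q = γ·D_f = 20.1 × 0.7 = 14.07 kPa.
For the ½γBN_γ term take γ' = 21.1 − 9.81 = 11.29 kN/m³ (soil below base is submerged).
c·N_c = 8.6 × 19.3 = 165.98 kPa
q·N_q = 14.07 × 9.6 = 135.07 kPa
0.5·γ·B·N_γ = 0.5 × 11.29 × 3.6 × 9.44 = 191.84 kPa
q_ult = 165.98 + 135.07 + 191.84 = 492.89 kPa.
Net ultimate: q_net = 492.89 − 14.07 = 478.82 kPa.
q_all(net) = 478.82 / 3 = 159.61 kPa.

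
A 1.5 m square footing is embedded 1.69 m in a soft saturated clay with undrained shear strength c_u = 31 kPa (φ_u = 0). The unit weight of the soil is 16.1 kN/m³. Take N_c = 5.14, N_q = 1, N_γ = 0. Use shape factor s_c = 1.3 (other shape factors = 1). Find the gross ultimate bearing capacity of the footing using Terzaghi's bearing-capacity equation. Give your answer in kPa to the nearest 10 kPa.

q_ult ≈ 230 kPa

Overburden at base level: q = 16.1 × 1.69 = 27.209 kPa.
Cohesion term c·N_c·s_c = 31 × 5.14 × 1.3 = 207.14 kPa; surcharge term q·N_q = 27.209 × 1 = 27.209 kPa.
q_ult = 207.14 + 27.209 = 234.35 kPa.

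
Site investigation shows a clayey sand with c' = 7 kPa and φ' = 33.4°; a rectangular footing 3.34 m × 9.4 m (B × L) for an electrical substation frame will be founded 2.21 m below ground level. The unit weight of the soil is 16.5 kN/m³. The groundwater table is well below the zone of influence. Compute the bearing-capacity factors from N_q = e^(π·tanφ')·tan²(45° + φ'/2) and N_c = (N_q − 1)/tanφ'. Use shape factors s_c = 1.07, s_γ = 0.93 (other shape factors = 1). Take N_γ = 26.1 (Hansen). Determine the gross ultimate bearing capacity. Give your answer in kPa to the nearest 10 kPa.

q_ult ≈ 1970 kPa

tan33.4° = 0.6594, so N_q = e^(π×0.6594)·tan²(61.7°) = 7.937 × 3.449 = 27.38.
N_c = (27.38 − 1)/tan33.4° = 40.
Overburden at base level: q = 16.5 × 2.21 = 36.465 kPa.
Cohesion term c·N_c·s_c = 7 × 40 × 1.07 = 299.6 kPa; surcharge term q·N_q = 36.465 × 27.375 = 998.24 kPa; self-weight term 0.5·γ·B·N_γ·s_γ = 0.5 × 16.5 × 3.34 × 26.1 × 0.93 = 668.84 kPa.
q_ult = 299.6 + 998.24 + 668.84 = 1966.7 kPa.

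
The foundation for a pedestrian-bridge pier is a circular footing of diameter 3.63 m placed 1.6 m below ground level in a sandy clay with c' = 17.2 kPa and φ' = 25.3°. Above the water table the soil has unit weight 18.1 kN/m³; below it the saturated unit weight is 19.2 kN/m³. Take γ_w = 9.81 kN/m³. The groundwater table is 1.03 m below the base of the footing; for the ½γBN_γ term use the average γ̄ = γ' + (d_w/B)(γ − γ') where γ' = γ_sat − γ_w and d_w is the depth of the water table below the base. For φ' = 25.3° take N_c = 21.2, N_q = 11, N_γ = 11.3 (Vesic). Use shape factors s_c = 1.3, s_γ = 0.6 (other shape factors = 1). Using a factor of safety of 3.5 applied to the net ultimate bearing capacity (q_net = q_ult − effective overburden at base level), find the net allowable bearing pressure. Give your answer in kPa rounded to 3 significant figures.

Overburden at base level: q = 18.1 × 1.6 = 28.96 kPa.
The water table is 1.03 m below the base (< B = 3.63 m), so the ½γBN_γ term uses γ̄ = γ' + (d_w/B)(γ − γ') = 9.39 + (1.03/3.63)(18.1 − 9.39) = 11.861 kN/m³.
Cohesion term c·N_c·s_c = 17.2 × 21.2 × 1.3 = 474.03 kPa; surcharge term q·N_q = 28.96 × 11 = 318.56 kPa; self-weight term 0.5·γ·B·N_γ·s_γ = 0.5 × 11.861 × 3.63 × 11.3 × 0.6 = 145.96 kPa.
q_ult = 474.03 + 318.56 + 145.96 = 938.56 kPa.
Net ultimate: q_net = 938.56 − 28.96 = 909.6 kPa.
q_all(net) = 909.6 / 3.5 = 259.88 kPa.

q_all(net) ≈ 260 kPa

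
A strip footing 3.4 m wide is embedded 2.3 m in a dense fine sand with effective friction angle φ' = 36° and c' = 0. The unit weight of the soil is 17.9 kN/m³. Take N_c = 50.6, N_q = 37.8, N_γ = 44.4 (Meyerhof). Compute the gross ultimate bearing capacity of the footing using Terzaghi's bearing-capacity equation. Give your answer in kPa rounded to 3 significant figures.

q_ult ≈ 2910 kPa

Overburden at base level: q = 17.9 × 2.3 = 41.17 kPa.
Surcharge term q·N_q = 41.17 × 37.8 = 1556.2 kPa; self-weight term 0.5·γ·B·N_γ = 0.5 × 17.9 × 3.4 × 44.4 = 1351.1 kPa.
q_ult = 1556.2 + 1351.1 = 2907.3 kPa.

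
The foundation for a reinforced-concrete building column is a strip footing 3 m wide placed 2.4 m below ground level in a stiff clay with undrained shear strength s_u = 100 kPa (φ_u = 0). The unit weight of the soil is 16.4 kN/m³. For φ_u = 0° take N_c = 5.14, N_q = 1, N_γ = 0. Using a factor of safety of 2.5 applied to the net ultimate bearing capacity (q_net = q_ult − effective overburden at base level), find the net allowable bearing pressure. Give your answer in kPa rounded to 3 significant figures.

Effective surcharge at the founding depth q = γ·D_f = 16.4 × 2.4 = 39.36 kPa.
q_ult = c·N_c + q·N_q
     = 100 × 5.14 + 39.36 × 1
     = 514 + 39.36 = 553.36 kPa.
Net ultimate: q_net = 553.36 − 39.36 = 514 kPa.
q_all(net) = 514 / 2.5 = 205.6 kPa.

q_all(net) ≈ 206 kPa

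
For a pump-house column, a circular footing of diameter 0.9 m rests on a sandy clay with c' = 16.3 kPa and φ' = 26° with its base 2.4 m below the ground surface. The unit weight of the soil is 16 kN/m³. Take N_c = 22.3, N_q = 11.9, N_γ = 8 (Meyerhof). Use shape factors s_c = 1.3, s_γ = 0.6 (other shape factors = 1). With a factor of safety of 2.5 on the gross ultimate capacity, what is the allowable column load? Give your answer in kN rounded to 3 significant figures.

Overburden at base level: q = 16 × 2.4 = 38.4 kPa.
Cohesion term c·N_c·s_c = 16.3 × 22.3 × 1.3 = 472.54 kPa; surcharge term q·N_q = 38.4 × 11.9 = 456.96 kPa; self-weight term 0.5·γ·B·N_γ·s_γ = 0.5 × 16 × 0.9 × 8 × 0.6 = 34.56 kPa.
q_ult = 472.54 + 456.96 + 34.56 = 964.06 kPa.
Gross allowable pressure q_all = 964.06 / 2.5 = 385.62 kPa.
Footing area = 0.6362 m², so allowable column load = 385.62 × 0.6362 = 245.33 kN.

P_all ≈ 245 kN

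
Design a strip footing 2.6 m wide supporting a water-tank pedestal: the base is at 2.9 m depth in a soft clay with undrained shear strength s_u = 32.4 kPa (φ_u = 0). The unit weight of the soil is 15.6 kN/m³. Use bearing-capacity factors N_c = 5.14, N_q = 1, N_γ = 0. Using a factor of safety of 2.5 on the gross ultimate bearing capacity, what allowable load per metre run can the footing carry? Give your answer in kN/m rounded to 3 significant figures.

Overburden at base level: q = 15.6 × 2.9 = 45.24 kPa.
Cohesion term c·N_c = 32.4 × 5.14 = 166.54 kPa; surcharge term q·N_q = 45.24 × 1 = 45.24 kPa.
q_ult = 166.54 + 45.24 = 211.78 kPa.
Gross allowable pressure q_all = 211.78 / 2.5 = 84.71 kPa.
Allowable wall load = q_all × B = 84.71 × 2.6 = 220.25 kN per metre run.

≈ 220 kN/m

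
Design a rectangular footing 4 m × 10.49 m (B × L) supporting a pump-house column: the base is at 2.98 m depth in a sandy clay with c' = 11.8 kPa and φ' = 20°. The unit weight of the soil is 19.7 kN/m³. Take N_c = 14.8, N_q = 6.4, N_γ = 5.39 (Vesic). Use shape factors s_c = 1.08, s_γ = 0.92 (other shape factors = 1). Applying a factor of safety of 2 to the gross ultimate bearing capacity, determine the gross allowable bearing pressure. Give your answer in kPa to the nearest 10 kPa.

q_all ≈ 380 kPa

q = γ·D_f = 19.7 × 2.98 = 58.706 kPa.
c·N_c·s_c = 11.8 × 14.8 × 1.08 = 188.61 kPa
q·N_q = 58.706 × 6.4 = 375.72 kPa
0.5·γ·B·N_γ·s_γ = 0.5 × 19.7 × 4 × 5.39 × 0.92 = 195.38 kPa
q_ult = 188.61 + 375.72 + 195.38 = 759.71 kPa.
q_all = q_ult / FS = 759.71 / 2 = 379.85 kPa.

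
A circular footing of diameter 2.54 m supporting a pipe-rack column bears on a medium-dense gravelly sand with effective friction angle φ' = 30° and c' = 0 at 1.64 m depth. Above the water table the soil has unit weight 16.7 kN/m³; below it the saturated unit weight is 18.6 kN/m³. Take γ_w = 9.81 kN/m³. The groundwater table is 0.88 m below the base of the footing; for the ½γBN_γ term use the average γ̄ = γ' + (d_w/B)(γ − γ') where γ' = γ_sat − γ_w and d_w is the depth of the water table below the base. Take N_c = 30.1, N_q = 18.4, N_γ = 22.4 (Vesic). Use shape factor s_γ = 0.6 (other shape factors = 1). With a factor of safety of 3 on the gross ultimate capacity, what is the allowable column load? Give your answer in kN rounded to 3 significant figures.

P_all ≈ 1180 kN

q = γ·D_f = 16.7 × 1.64 = 27.388 kPa.
γ' = 8.79 kN/m³; averaging over the depth B below the base, γ̄ = γ' + (d_w/B)(γ − γ') = 11.53 kN/m³.
q·N_q = 27.388 × 18.4 = 503.94 kPa
0.5·γ·B·N_γ·s_γ = 0.5 × 11.53 × 2.54 × 22.4 × 0.6 = 196.81 kPa
q_ult = 503.94 + 196.81 = 700.75 kPa.
Gross allowable pressure q_all = 700.75 / 3 = 233.58 kPa.
Footing area = 5.0671 m², so allowable column load = 233.58 × 5.0671 = 1183.6 kN.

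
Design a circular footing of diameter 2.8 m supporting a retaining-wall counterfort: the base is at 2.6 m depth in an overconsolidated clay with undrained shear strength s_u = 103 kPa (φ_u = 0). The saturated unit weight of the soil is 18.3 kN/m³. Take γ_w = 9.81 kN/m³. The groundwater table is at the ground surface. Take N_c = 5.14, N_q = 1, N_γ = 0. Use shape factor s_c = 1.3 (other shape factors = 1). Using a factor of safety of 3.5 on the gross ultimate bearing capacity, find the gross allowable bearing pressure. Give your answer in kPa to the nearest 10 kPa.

With the water table at the surface the whole profile is submerged: γ' = 18.3 − 9.81 = 8.49 kN/m³, so q = γ'·D_f = 22.074 kPa.
q_ult = c·N_c·s_c + q·N_q
     = 103 × 5.14 × 1.3 + 22.074 × 1
     = 688.25 + 22.074 = 710.32 kPa.
q_all = 710.32 / 3.5 = 202.95 kPa.

q_all ≈ 200 kPa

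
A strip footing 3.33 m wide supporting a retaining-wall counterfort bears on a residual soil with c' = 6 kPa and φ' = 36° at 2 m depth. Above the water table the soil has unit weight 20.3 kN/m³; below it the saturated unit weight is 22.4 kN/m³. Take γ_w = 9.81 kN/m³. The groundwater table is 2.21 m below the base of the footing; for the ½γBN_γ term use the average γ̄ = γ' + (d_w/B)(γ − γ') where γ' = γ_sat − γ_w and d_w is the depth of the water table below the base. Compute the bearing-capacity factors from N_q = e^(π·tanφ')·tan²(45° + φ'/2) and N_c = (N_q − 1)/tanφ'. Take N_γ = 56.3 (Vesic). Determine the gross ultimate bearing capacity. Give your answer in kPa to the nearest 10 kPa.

tan36° = 0.7265, so N_q = e^(π×0.7265)·tan²(63°) = 9.801 × 3.852 = 37.75.
N_c = (37.75 − 1)/tan36° = 50.59.
Overburden at base level: q = 20.3 × 2 = 40.6 kPa.
The water table is 2.21 m below the base (< B = 3.33 m), so the ½γBN_γ term uses γ̄ = γ' + (d_w/B)(γ − γ') = 12.59 + (2.21/3.33)(20.3 − 12.59) = 17.707 kN/m³.
Cohesion term c·N_c = 6 × 50.585 = 303.51 kPa; surcharge term q·N_q = 40.6 × 37.752 = 1532.8 kPa; self-weight term 0.5·γ·B·N_γ = 0.5 × 17.707 × 3.33 × 56.3 = 1659.8 kPa.
q_ult = 303.51 + 1532.8 + 1659.8 = 3496.1 kPa.

q_ult ≈ 3500 kPa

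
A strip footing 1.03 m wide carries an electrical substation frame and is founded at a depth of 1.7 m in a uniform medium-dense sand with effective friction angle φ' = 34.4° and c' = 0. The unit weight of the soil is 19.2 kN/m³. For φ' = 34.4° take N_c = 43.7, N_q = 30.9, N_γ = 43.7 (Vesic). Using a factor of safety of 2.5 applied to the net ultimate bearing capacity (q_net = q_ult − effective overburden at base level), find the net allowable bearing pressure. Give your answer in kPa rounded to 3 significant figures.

q_all(net) ≈ 563 kPa

q = γ·D_f = 19.2 × 1.7 = 32.64 kPa.
q·N_q = 32.64 × 30.9 = 1008.6 kPa
0.5·γ·B·N_γ = 0.5 × 19.2 × 1.03 × 43.7 = 432.11 kPa
q_ult = 1008.6 + 432.11 = 1440.7 kPa.
Net ultimate: q_net = 1440.7 − 32.64 = 1408 kPa.
q_all(net) = 1408 / 2.5 = 563.22 kPa.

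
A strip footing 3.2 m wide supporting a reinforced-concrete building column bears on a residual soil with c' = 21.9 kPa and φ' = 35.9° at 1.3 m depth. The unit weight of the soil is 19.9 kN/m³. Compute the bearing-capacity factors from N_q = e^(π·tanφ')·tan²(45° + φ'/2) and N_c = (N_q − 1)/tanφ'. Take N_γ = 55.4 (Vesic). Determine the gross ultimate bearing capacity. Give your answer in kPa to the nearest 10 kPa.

tan35.9° = 0.7239, so N_q = e^(π×0.7239)·tan²(62.95°) = 9.719 × 3.835 = 37.28.
N_c = (37.28 − 1)/tan35.9° = 50.11.
q = γ·D_f = 19.9 × 1.3 = 25.87 kPa.
c·N_c = 21.9 × 50.115 = 1097.5 kPa
q·N_q = 25.87 × 37.277 = 964.35 kPa
0.5·γ·B·N_γ = 0.5 × 19.9 × 3.2 × 55.4 = 1763.9 kPa
q_ult = 1097.5 + 964.35 + 1763.9 = 3825.8 kPa.

q_ult ≈ 3830 kPa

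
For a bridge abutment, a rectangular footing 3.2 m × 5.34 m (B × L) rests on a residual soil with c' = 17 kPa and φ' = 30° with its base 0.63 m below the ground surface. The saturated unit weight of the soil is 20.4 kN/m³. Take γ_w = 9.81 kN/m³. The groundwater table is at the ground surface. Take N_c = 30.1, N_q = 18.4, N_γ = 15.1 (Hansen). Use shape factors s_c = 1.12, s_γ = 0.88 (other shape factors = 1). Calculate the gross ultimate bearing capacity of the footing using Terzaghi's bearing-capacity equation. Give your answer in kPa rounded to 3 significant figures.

q_ult ≈ 921 kPa

Water table at ground surface, so effective unit weight γ' = 20.4 − 9.81 = 10.59 kN/m³ is used throughout; overburden q = 10.59 × 0.63 = 6.6717 kPa; the same γ' applies in the ½γBN_γ term.
Cohesion term c·N_c·s_c = 17 × 30.1 × 1.12 = 573.1 kPa; surcharge term q·N_q = 6.6717 × 18.4 = 122.76 kPa; self-weight term 0.5·γ·B·N_γ·s_γ = 0.5 × 10.59 × 3.2 × 15.1 × 0.88 = 225.15 kPa.
q_ult = 573.1 + 122.76 + 225.15 = 921.02 kPa.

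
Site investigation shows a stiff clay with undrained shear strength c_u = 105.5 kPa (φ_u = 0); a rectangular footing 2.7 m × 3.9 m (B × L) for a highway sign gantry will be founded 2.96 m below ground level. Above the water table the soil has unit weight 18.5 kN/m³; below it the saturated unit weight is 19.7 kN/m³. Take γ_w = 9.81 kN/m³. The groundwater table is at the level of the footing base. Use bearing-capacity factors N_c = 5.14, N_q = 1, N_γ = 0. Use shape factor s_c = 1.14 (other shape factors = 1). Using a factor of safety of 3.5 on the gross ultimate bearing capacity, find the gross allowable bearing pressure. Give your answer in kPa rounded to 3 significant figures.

q_all ≈ 192 kPa

Overburden at base level: q = 18.5 × 2.96 = 54.76 kPa.
Cohesion term c·N_c·s_c = 105.5 × 5.14 × 1.14 = 618.19 kPa; surcharge term q·N_q = 54.76 × 1 = 54.76 kPa.
q_ult = 618.19 + 54.76 = 672.95 kPa.
q_all = 672.95 / 3.5 = 192.27 kPa.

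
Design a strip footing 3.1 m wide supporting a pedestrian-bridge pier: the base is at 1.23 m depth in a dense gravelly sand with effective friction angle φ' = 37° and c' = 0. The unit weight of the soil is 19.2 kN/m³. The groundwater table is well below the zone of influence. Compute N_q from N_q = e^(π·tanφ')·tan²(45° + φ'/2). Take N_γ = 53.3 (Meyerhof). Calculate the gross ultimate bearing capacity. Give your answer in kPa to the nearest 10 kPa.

tan37° = 0.7536, so N_q = e^(π×0.7536)·tan²(63.5°) = 10.669 × 4.023 = 42.92.
q = γ·D_f = 19.2 × 1.23 = 23.616 kPa.
q·N_q = 23.616 × 42.92 = 1013.6 kPa
0.5·γ·B·N_γ = 0.5 × 19.2 × 3.1 × 53.3 = 1586.2 kPa
q_ult = 1013.6 + 1586.2 = 2599.8 kPa.

q_ult ≈ 2600 kPa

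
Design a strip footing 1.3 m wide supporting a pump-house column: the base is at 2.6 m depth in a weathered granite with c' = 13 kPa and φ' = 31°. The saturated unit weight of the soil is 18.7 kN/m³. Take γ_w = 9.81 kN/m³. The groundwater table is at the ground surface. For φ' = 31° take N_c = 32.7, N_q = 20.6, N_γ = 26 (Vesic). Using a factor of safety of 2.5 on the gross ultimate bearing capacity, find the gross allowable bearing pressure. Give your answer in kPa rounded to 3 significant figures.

Water table at ground surface, so effective unit weight γ' = 18.7 − 9.81 = 8.89 kN/m³ is used throughout; overburden q = 8.89 × 2.6 = 23.114 kPa; the same γ' applies in the ½γBN_γ term.
Cohesion term c·N_c = 13 × 32.7 = 425.1 kPa; surcharge term q·N_q = 23.114 × 20.6 = 476.15 kPa; self-weight term 0.5·γ·B·N_γ = 0.5 × 8.89 × 1.3 × 26 = 150.24 kPa.
q_ult = 425.1 + 476.15 + 150.24 = 1051.5 kPa.
q_all = 1051.5 / 2.5 = 420.6 kPa.

q_all ≈ 421 kPa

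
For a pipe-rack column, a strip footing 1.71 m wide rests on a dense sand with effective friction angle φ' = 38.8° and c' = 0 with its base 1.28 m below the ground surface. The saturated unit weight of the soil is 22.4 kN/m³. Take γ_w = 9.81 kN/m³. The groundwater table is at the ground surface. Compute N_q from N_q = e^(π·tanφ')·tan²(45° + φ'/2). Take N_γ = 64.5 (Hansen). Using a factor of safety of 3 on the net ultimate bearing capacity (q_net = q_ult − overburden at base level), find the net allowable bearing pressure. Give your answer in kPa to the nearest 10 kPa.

N_q = e^(π·tan38.8°)·tan²(64.4°) = 54.46.
Water table at ground surface, so effective unit weight γ' = 22.4 − 9.81 = 12.59 kN/m³ is used throughout; overburden q = 12.59 × 1.28 = 16.115 kPa; the same γ' applies in the ½γBN_γ term.
Surcharge term q·N_q = 16.115 × 54.463 = 877.68 kPa; self-weight term 0.5·γ·B·N_γ = 0.5 × 12.59 × 1.71 × 64.5 = 694.31 kPa.
q_ult = 877.68 + 694.31 = 1572 kPa.
q_net = 1572 − 16.115 = 1555.9 kPa.
q_all(net) = 1555.9 / 3 = 518.62 kPa.

q_all(net) ≈ 520 kPa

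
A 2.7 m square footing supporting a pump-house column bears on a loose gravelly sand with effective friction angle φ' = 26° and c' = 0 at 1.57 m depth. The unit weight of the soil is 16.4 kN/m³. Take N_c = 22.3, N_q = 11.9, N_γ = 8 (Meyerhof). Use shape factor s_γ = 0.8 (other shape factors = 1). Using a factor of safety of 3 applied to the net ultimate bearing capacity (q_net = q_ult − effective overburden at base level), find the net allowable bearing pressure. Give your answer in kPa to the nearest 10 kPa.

Overburden at base level: q = 16.4 × 1.57 = 25.748 kPa.
Surcharge term q·N_q = 25.748 × 11.9 = 306.4 kPa; self-weight term 0.5·γ·B·N_γ·s_γ = 0.5 × 16.4 × 2.7 × 8 × 0.8 = 141.7 kPa.
q_ult = 306.4 + 141.7 = 448.1 kPa.
Net ultimate: q_net = 448.1 − 25.748 = 422.35 kPa.
q_all(net) = 422.35 / 3 = 140.78 kPa.

q_all(net) ≈ 140 kPa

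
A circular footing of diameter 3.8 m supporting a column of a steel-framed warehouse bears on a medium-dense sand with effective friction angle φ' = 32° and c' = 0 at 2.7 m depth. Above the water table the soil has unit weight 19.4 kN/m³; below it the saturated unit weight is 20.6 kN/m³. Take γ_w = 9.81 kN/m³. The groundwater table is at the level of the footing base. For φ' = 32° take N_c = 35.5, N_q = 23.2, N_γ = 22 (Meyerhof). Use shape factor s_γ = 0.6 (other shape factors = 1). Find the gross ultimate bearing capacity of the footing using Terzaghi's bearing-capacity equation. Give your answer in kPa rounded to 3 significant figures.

q_ult ≈ 1490 kPa

q = γ·D_f = 19.4 × 2.7 = 52.38 kPa.
For the ½γBN_γ term take γ' = 20.6 − 9.81 = 10.79 kN/m³ (soil below base is submerged).
q·N_q = 52.38 × 23.2 = 1215.2 kPa
0.5·γ·B·N_γ·s_γ = 0.5 × 10.79 × 3.8 × 22 × 0.6 = 270.61 kPa
q_ult = 1215.2 + 270.61 = 1485.8 kPa.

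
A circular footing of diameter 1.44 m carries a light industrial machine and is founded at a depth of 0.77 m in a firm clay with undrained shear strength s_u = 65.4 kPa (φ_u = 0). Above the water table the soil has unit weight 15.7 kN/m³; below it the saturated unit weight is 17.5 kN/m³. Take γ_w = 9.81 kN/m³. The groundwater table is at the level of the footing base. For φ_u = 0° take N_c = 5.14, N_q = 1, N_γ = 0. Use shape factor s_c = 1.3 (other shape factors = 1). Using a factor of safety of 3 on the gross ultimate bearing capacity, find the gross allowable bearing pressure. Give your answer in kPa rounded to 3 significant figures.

q = γ·D_f = 15.7 × 0.77 = 12.089 kPa.
c·N_c·s_c = 65.4 × 5.14 × 1.3 = 437 kPa
q·N_q = 12.089 × 1 = 12.089 kPa
q_ult = 437 + 12.089 = 449.09 kPa.
q_all = 449.09 / 3 = 149.7 kPa.

q_all ≈ 150 kPa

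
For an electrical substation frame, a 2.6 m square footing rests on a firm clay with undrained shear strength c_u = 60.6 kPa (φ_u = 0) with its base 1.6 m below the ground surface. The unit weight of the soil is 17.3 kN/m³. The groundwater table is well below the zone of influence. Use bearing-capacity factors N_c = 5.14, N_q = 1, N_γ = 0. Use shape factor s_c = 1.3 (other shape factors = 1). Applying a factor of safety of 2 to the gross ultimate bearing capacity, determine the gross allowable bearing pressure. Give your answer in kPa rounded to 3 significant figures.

q = γ·D_f = 17.3 × 1.6 = 27.68 kPa.
c·N_c·s_c = 60.6 × 5.14 × 1.3 = 404.93 kPa
q·N_q = 27.68 × 1 = 27.68 kPa
q_ult = 404.93 + 27.68 = 432.61 kPa.
q_all = q_ult / FS = 432.61 / 2 = 216.3 kPa.

q_all ≈ 216 kPa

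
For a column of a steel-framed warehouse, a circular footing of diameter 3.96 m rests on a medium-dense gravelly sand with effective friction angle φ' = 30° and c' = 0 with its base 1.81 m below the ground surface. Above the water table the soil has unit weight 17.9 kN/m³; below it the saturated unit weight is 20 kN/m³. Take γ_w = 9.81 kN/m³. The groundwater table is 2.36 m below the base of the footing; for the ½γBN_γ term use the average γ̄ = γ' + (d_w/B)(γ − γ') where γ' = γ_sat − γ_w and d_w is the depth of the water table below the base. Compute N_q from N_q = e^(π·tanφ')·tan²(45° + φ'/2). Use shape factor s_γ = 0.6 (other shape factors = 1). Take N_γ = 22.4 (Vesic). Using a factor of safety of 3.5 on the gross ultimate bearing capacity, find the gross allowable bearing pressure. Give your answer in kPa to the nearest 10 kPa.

N_q = e^(π·tan30°)·tan²(60°) = 18.4.
q = γ·D_f = 17.9 × 1.81 = 32.399 kPa.
γ' = 10.19 kN/m³; averaging over the depth B below the base, γ̄ = γ' + (d_w/B)(γ − γ') = 14.785 kN/m³.
q·N_q = 32.399 × 18.401 = 596.18 kPa
0.5·γ·B·N_γ·s_γ = 0.5 × 14.785 × 3.96 × 22.4 × 0.6 = 393.44 kPa
q_ult = 596.18 + 393.44 = 989.62 kPa.
q_all = 989.62 / 3.5 = 282.75 kPa.

q_all ≈ 280 kPa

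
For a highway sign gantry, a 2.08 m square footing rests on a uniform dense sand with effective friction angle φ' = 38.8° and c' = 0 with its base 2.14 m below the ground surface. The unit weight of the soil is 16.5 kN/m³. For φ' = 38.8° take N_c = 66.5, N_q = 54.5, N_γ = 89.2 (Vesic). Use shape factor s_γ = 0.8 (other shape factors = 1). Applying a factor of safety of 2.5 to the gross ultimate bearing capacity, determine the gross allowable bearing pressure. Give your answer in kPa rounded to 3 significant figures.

q = γ·D_f = 16.5 × 2.14 = 35.31 kPa.
q·N_q = 35.31 × 54.5 = 1924.4 kPa
0.5·γ·B·N_γ·s_γ = 0.5 × 16.5 × 2.08 × 89.2 × 0.8 = 1224.5 kPa
q_ult = 1924.4 + 1224.5 = 3148.9 kPa.
q_all = q_ult / FS = 3148.9 / 2.5 = 1259.6 kPa.

q_all ≈ 1260 kPa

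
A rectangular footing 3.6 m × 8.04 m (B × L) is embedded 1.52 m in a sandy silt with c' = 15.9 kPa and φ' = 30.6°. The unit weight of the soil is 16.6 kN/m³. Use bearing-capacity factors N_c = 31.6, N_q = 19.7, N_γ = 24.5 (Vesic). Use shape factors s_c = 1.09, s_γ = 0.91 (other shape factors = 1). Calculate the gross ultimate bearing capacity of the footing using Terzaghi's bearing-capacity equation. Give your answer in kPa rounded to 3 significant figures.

q = γ·D_f = 16.6 × 1.52 = 25.232 kPa.
c·N_c·s_c = 15.9 × 31.6 × 1.09 = 547.66 kPa
q·N_q = 25.232 × 19.7 = 497.07 kPa
0.5·γ·B·N_γ·s_γ = 0.5 × 16.6 × 3.6 × 24.5 × 0.91 = 666.17 kPa
q_ult = 547.66 + 497.07 + 666.17 = 1710.9 kPa.

q_ult ≈ 1710 kPa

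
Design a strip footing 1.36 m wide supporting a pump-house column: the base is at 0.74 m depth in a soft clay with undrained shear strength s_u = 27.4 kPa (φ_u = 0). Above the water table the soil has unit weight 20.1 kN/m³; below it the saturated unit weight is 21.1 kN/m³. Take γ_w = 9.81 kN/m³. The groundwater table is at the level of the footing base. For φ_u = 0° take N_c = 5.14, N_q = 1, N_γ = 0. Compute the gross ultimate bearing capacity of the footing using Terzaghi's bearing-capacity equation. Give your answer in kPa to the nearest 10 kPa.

q_ult ≈ 160 kPa

q = γ·D_f = 20.1 × 0.74 = 14.874 kPa.
c·N_c = 27.4 × 5.14 = 140.84 kPa
q·N_q = 14.874 × 1 = 14.874 kPa
q_ult = 140.84 + 14.874 = 155.71 kPa.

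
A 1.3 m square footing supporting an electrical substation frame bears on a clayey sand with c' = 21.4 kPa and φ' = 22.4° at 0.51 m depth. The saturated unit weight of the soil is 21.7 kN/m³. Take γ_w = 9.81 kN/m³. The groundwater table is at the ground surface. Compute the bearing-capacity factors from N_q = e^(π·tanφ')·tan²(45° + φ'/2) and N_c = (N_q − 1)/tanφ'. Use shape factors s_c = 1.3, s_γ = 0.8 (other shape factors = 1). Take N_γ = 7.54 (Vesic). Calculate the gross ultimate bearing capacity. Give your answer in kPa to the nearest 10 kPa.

tan22.4° = 0.4122, so N_q = e^(π×0.4122)·tan²(56.2°) = 3.651 × 2.231 = 8.15.
N_c = (8.15 − 1)/tan22.4° = 17.34.
Water table at ground surface, so effective unit weight γ' = 21.7 − 9.81 = 11.89 kN/m³ is used throughout; overburden q = 11.89 × 0.51 = 6.0639 kPa; the same γ' applies in the ½γBN_γ term.
Cohesion term c·N_c·s_c = 21.4 × 17.337 × 1.3 = 482.31 kPa; surcharge term q·N_q = 6.0639 × 8.1457 = 49.395 kPa; self-weight term 0.5·γ·B·N_γ·s_γ = 0.5 × 11.89 × 1.3 × 7.54 × 0.8 = 46.618 kPa.
q_ult = 482.31 + 49.395 + 46.618 = 578.32 kPa.

q_ult ≈ 580 kPa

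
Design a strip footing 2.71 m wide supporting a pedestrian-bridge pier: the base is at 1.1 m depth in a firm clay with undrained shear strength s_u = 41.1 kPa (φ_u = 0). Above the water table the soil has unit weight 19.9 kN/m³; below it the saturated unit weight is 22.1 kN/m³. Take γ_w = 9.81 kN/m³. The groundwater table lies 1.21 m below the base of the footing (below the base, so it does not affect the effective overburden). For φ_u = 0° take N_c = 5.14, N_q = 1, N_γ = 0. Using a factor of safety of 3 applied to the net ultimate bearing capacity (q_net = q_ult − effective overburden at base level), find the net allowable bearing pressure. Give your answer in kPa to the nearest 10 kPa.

q = γ·D_f = 19.9 × 1.1 = 21.89 kPa.
c·N_c = 41.1 × 5.14 = 211.25 kPa
q·N_q = 21.89 × 1 = 21.89 kPa
q_ult = 211.25 + 21.89 = 233.14 kPa.
Net ultimate: q_net = 233.14 − 21.89 = 211.25 kPa.
q_all(net) = 211.25 / 3 = 70.418 kPa.

q_all(net) ≈ 70 kPa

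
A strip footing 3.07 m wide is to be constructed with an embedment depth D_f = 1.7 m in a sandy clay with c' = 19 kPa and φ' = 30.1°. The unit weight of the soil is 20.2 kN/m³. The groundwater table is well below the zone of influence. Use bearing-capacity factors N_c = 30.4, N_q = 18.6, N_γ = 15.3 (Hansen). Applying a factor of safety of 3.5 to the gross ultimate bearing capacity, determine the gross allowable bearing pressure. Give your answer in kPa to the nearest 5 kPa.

q_all ≈ 485 kPa

Overburden at base level: q = 20.2 × 1.7 = 34.34 kPa.
Cohesion term c·N_c = 19 × 30.4 = 577.6 kPa; surcharge term q·N_q = 34.34 × 18.6 = 638.72 kPa; self-weight term 0.5·γ·B·N_γ = 0.5 × 20.2 × 3.07 × 15.3 = 474.41 kPa.
q_ult = 577.6 + 638.72 + 474.41 = 1690.7 kPa.
q_all = q_ult / FS = 1690.7 / 3.5 = 483.07 kPa.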